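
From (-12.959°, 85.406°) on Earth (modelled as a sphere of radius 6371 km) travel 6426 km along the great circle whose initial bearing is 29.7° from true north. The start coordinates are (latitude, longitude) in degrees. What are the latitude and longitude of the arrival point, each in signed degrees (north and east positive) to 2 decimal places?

Angular distance δ = d/R = 6426/6371 = 1.00863 rad; initial bearing θ = 0.5184 rad.
sin φ₂ = sin φ₁ cos δ + cos φ₁ sin δ cos θ = (-0.2243)(0.5330) + (0.9745)(0.8461)(0.8686) = 0.5967, so φ₂ = 36.63°.
Δλ = atan2(sin θ sin δ cos φ₁, cos δ − sin φ₁ sin φ₂) = atan2(0.4085, 0.6668) = 31.494°.
λ₂ = 85.406° + 31.494° = 116.90°.

36.63°, 116.90°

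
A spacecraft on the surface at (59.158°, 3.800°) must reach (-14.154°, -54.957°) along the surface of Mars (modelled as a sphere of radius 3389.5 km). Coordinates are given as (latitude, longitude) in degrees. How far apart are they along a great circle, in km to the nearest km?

In radians: φ₁ = 1.0325, φ₂ = -0.2470, Δλ = -58.757° = -1.0255 rad.
Haversine: a = sin²(Δφ/2) + cos φ₁ cos φ₂ sin²(Δλ/2) = 0.3564 + (0.5127)(0.9696)(0.2407) = 0.47606.
Central angle c = 2·arcsin(√a) = 1.52289 rad.
Distance = R·c = 3389.5 × 1.5229 ≈ 5162 km.

5162 km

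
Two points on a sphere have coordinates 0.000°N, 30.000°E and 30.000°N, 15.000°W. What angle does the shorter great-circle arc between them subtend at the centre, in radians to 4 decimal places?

0.9117 rad

Let φ₁ = 0.0000 rad, φ₂ = 0.5236 rad, and Δλ = -0.7854 rad.
Haversine: a = sin²(Δφ/2) + cos φ₁ cos φ₂ sin²(Δλ/2) = 0.0670 + (1.0000)(0.8660)(0.1464) = 0.19381.
Central angle c = 2·arcsin(√a) = 0.91174 rad.
So the angular separation is 0.9117 rad.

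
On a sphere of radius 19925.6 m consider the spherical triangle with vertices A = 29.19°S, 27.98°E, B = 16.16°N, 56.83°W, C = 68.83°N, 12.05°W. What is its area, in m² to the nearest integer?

475670812 m²

Side lengths (central angles): a = 1.0405, b = 1.7858, c = 1.6307 rad; semiperimeter s = 2.2286.
By l'Huilier's theorem, tan(E/4) = √[tan(s/2) tan((s−a)/2) tan((s−b)/2) tan((s−c)/2)], giving spherical excess E = 1.1981 rad.
Area = E·R² = 1.1981 × (19925.6)² ≈ 475670812 m².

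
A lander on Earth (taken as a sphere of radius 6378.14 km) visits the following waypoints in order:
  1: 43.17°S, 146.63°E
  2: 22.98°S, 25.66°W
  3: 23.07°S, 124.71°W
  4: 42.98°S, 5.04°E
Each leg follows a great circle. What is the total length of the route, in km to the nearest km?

Leg 1→2: central angle 1.9804 rad, distance 12631.5 km.
Leg 2→3: central angle 1.5510 rad, distance 9892.8 km.
Leg 3→4: central angle 1.7348 rad, distance 11064.7 km.
Total: 12631.5 + 9892.8 + 11064.7 ≈ 33589 km.

33589 km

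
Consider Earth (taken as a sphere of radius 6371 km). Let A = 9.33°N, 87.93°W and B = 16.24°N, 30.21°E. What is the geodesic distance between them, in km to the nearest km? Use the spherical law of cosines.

12640 km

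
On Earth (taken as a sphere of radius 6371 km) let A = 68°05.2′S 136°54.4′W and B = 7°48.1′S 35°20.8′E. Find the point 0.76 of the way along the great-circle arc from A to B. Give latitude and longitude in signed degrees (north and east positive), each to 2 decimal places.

-32.70°, 33.86°

The central angle between A and B is δ = 1.8136 rad.
With f = 0.76, the slerp weights are sin((1−f)δ)/sin δ = 0.4344 and sin(fδ)/sin δ = 1.0112.
Weighted sum of the unit vectors: (0.4344)·(-0.2725,-0.2550,-0.9277) + (1.0112)·(0.8081,0.5732,-0.1357) = (0.6988, 0.4688, -0.5403).
Converting back: φ = atan2(z, √(x²+y²)) = -32.70°, λ = atan2(y, x) = 33.86°.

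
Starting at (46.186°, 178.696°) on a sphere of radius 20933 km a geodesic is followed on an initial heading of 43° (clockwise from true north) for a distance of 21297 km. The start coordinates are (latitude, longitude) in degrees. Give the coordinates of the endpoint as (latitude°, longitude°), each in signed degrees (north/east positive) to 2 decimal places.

54.10°, -82.96°

Angular distance δ = d/R = 21297/20933 = 1.01739 rad; initial bearing θ = 0.7505 rad.
sin φ₂ = sin φ₁ cos δ + cos φ₁ sin δ cos θ = (0.7216)(0.5256) + (0.6923)(0.8507)(0.7314) = 0.8100, so φ₂ = 54.10°.
Δλ = atan2(sin θ sin δ cos φ₁, cos δ − sin φ₁ sin φ₂) = atan2(0.4017, -0.0589) = 98.343°.
λ₂ = 178.696° + 98.343° = 277.04° → -82.96° after wrapping to (−180°, 180°].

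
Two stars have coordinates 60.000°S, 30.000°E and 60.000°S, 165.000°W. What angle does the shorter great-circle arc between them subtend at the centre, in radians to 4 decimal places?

In radians: φ₁ = -1.0472, φ₂ = -1.0472, Δλ = 165.000° = 2.8798 rad.
cos c = sin φ₁ sin φ₂ + cos φ₁ cos φ₂ cos Δλ = (-0.8660)(-0.8660) + (0.5000)(0.5000)(-0.9659) = 0.50852,
so c = arccos(0.50852) = 1.03733 rad.
So the angular separation is 1.0373 rad.

1.0373 rad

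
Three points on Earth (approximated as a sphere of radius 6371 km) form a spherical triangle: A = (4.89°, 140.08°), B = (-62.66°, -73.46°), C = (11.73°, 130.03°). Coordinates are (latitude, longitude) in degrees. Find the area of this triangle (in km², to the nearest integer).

10020116 km²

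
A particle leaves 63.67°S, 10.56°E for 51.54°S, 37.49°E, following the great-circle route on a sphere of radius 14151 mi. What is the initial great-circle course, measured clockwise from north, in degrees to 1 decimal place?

62.0°

With φ₁ = -1.1113, φ₂ = -0.8995, Δλ = 0.4700 rad, the forward-azimuth formula gives
θ = atan2( sin Δλ cos φ₂ , cos φ₁ sin φ₂ − sin φ₁ cos φ₂ cos Δλ ) = atan2(0.2817, 0.1497) = 62.02°.
So the initial bearing is 62.0°.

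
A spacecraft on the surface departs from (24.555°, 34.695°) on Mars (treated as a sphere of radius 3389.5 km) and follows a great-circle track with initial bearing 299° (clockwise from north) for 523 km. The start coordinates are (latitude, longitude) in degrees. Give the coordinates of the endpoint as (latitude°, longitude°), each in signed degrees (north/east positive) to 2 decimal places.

Angular distance δ = d/R = 523/3389.5 = 0.15430 rad; initial bearing θ = 5.2185 rad.
sin φ₂ = sin φ₁ cos δ + cos φ₁ sin δ cos θ = (0.4156)(0.9881) + (0.9096)(0.1537)(0.4848) = 0.4784, so φ₂ = 28.58°.
Δλ = atan2(sin θ sin δ cos φ₁, cos δ − sin φ₁ sin φ₂) = atan2(-0.1223, 0.7893) = -8.805°.
λ₂ = 34.695° − 8.805° = 25.89°.

28.58°, 25.89°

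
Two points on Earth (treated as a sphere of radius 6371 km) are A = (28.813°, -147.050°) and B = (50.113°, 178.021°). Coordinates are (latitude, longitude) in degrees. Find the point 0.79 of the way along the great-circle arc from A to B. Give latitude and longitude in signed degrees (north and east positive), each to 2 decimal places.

46.63°, -172.64°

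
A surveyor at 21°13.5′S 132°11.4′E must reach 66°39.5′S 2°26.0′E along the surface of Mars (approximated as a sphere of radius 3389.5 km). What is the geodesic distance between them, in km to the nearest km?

4998 km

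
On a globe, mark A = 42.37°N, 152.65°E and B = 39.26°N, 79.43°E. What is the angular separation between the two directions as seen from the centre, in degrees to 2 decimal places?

53.73°

In radians: φ₁ = 0.7395, φ₂ = 0.6852, Δλ = -73.220° = -1.2779 rad.
Haversine: a = sin²(Δφ/2) + cos φ₁ cos φ₂ sin²(Δλ/2) = 0.0007 + (0.7388)(0.7743)(0.3557) = 0.20419.
Central angle c = 2·arcsin(√a) = 0.93772 rad.
So the angular separation is 53.73°.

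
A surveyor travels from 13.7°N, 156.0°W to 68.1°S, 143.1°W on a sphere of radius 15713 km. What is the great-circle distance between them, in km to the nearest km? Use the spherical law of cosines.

Let φ₁ = 0.2391 rad, φ₂ = -1.1886 rad, and Δλ = 0.2251 rad.
cos c = sin φ₁ sin φ₂ + cos φ₁ cos φ₂ cos Δλ = (0.2368)(-0.9278) + (0.9715)(0.3730)(0.9748) = 0.13348,
so c = arccos(0.13348) = 1.43691 rad.
Distance = R·c = 15713 × 1.4369 ≈ 22578 km.

22578 km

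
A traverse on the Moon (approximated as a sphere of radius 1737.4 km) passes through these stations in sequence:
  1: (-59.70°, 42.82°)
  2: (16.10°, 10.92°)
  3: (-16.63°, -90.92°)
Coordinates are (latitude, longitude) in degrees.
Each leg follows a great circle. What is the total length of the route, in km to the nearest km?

5630 km

Leg 1→2: central angle 1.3978 rad, distance 2428.6 km.
Leg 2→3: central angle 1.8424 rad, distance 3200.9 km.
Total: 2428.6 + 3200.9 ≈ 5630 km.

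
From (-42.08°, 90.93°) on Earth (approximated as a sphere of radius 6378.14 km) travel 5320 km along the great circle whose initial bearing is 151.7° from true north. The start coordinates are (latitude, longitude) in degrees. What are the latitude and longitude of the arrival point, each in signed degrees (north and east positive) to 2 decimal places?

-69.11°, 170.98°

Angular distance δ = d/R = 5320/6378.14 = 0.83410 rad; initial bearing θ = 2.6477 rad.
sin φ₂ = sin φ₁ cos δ + cos φ₁ sin δ cos θ = (-0.6702)(0.6718) + (0.7422)(0.7407)(-0.8805) = -0.9343, so φ₂ = -69.11°.
Δλ = atan2(sin θ sin δ cos φ₁, cos δ − sin φ₁ sin φ₂) = atan2(0.2606, 0.0457) = 80.052°.
λ₂ = 90.930° + 80.052° = 170.98°.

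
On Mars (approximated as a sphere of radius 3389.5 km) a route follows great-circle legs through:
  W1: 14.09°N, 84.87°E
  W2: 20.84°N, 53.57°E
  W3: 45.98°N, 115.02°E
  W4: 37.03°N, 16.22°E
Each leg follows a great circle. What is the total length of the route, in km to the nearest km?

9210 km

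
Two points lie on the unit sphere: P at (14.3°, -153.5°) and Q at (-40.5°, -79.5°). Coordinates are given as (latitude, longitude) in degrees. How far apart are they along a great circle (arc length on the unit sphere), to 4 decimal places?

1.5281

Let φ₁ = 0.2496 rad, φ₂ = -0.7069 rad, and Δλ = 1.2915 rad.
cos c = sin φ₁ sin φ₂ + cos φ₁ cos φ₂ cos Δλ = (0.2470)(-0.6494) + (0.9690)(0.7604)(0.2756) = 0.04269,
so c = arccos(0.04269) = 1.52809 rad.
On the unit sphere the arc length equals the central angle: 1.5281.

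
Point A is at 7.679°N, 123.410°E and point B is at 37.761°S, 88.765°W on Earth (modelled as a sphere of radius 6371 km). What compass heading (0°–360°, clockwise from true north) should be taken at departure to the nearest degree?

With φ₁ = 0.1340, φ₂ = -0.6591, Δλ = 2.5800 rad, the forward-azimuth formula gives
θ = atan2( sin Δλ cos φ₂ , cos φ₁ sin φ₂ − sin φ₁ cos φ₂ cos Δλ ) = atan2(0.4210, -0.5175) = 140.87°.
So the initial bearing is 141°.

141°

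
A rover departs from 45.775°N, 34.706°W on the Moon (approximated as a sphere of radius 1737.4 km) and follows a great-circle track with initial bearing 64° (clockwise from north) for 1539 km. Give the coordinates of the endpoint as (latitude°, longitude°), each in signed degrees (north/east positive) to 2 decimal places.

43.64°, 39.42°

Angular distance δ = d/R = 1539/1737.4 = 0.88581 rad; initial bearing θ = 1.1170 rad.
sin φ₂ = sin φ₁ cos δ + cos φ₁ sin δ cos θ = (0.7166)(0.6327) + (0.6975)(0.7744)(0.4384) = 0.6902, so φ₂ = 43.64°.
Δλ = atan2(sin θ sin δ cos φ₁, cos δ − sin φ₁ sin φ₂) = atan2(0.4855, 0.1381) = 74.122°.
λ₂ = -34.706° + 74.122° = 39.42°.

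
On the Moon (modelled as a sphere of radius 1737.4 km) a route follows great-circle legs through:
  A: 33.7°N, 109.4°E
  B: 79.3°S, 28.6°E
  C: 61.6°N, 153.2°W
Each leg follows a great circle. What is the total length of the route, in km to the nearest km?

Leg A→B: central angle 2.1182 rad, distance 3680.2 km.
Leg B→C: central angle 2.8325 rad, distance 4921.2 km.
Total: 3680.2 + 4921.2 ≈ 8601 km.

8601 km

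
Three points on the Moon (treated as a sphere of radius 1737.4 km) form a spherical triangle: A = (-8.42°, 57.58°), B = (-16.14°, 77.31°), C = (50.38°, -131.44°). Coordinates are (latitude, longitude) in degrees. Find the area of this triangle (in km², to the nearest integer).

2877957 km²

Side lengths (central angles): a = 2.4206, b = 2.3977, c = 0.3621 rad; semiperimeter s = 2.5902.
By l'Huilier's theorem, tan(E/4) = √[tan(s/2) tan((s−a)/2) tan((s−b)/2) tan((s−c)/2)], giving spherical excess E = 0.9534 rad.
Area = E·R² = 0.9534 × (1737.4)² ≈ 2877957 km².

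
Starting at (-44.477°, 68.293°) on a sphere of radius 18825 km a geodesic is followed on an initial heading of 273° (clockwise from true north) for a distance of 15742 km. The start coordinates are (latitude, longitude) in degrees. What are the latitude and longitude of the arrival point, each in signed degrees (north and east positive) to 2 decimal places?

-26.22°, 12.59°

Angular distance δ = d/R = 15742/18825 = 0.83623 rad; initial bearing θ = 4.7647 rad.
sin φ₂ = sin φ₁ cos δ + cos φ₁ sin δ cos θ = (-0.7006)(0.6703) + (0.7135)(0.7421)(0.0523) = -0.4419, so φ₂ = -26.22°.
Δλ = atan2(sin θ sin δ cos φ₁, cos δ − sin φ₁ sin φ₂) = atan2(-0.5288, 0.3607) = -55.704°.
λ₂ = 68.293° − 55.704° = 12.59°.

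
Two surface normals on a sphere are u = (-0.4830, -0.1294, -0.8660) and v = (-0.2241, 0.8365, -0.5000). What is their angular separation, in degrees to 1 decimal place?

64.3°

u·v = 0.4330; |u| = 1.0000, |v| = 1.0000.
cos θ = (u·v)/(|u||v|) = 0.4330, so θ = 64.3°.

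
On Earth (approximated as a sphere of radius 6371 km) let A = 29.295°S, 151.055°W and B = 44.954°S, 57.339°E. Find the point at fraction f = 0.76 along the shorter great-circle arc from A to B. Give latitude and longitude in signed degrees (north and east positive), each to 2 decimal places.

The central angle between A and B is δ = 1.7693 rad.
With f = 0.76, the slerp weights are sin((1−f)δ)/sin δ = 0.4202 and sin(fδ)/sin δ = 0.9941.
Weighted sum of the unit vectors: (0.4202)·(-0.7632,-0.4221,-0.4893) + (0.9941)·(0.3819,0.5958,-0.7065) = (0.0589, 0.4149, -0.9080).
Converting back: φ = atan2(z, √(x²+y²)) = -65.23°, λ = atan2(y, x) = 81.92°.

-65.23°, 81.92°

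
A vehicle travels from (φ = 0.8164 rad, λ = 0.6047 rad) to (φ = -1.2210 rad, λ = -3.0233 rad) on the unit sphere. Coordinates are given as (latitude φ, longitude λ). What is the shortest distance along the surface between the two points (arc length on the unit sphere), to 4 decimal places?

2.6726

In radians: φ₁ = 0.8164, φ₂ = -1.2210, Δλ = 152.131° = 2.6552 rad.
Haversine: a = sin²(Δφ/2) + cos φ₁ cos φ₂ sin²(Δλ/2) = 0.7249 + (0.6848)(0.3427)(0.9420) = 0.94602.
Central angle c = 2·arcsin(√a) = 2.67263 rad.
On the unit sphere the arc length equals the central angle: 2.6726.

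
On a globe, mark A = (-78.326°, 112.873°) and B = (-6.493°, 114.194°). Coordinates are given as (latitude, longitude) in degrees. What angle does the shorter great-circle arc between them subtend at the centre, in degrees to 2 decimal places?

With latitudes φ₁ = -78.326°, φ₂ = -6.493° and longitude difference Δλ = 1.321°:
cos c = sin φ₁ sin φ₂ + cos φ₁ cos φ₂ cos Δλ = (-0.9793)(-0.1131) + (0.2023)(0.9936)(0.9997) = 0.31173,
so c = arccos(0.31173) = 1.25378 rad.
So the angular separation is 71.84°.

71.84°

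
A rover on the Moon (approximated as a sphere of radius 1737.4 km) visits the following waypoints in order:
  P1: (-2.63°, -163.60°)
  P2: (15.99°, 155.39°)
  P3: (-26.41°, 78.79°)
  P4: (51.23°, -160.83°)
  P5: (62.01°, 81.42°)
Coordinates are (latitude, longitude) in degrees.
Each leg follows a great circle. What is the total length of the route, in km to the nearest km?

9576 km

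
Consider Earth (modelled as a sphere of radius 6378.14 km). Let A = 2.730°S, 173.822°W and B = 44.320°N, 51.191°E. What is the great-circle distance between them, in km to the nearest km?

13646 km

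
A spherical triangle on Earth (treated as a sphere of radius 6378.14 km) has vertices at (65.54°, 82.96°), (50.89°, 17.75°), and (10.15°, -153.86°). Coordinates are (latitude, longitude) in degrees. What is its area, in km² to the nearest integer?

Side lengths (central angles): a = 2.0687, b = 1.6335, c = 0.6167 rad; semiperimeter s = 2.1594.
By l'Huilier's theorem, tan(E/4) = √[tan(s/2) tan((s−a)/2) tan((s−b)/2) tan((s−c)/2)], giving spherical excess E = 0.5919 rad.
Area = E·R² = 0.5919 × (6378.14)² ≈ 24079367 km².

24079367 km²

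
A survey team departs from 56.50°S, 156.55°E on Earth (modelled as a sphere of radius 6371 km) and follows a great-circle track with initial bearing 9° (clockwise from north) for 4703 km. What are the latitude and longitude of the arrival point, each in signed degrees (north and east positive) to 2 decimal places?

Angular distance δ = d/R = 4703/6371 = 0.73819 rad; initial bearing θ = 0.1571 rad.
sin φ₂ = sin φ₁ cos δ + cos φ₁ sin δ cos θ = (-0.8339)(0.7397) + (0.5519)(0.6729)(0.9877) = -0.2500, so φ₂ = -14.48°.
Δλ = atan2(sin θ sin δ cos φ₁, cos δ − sin φ₁ sin φ₂) = atan2(0.0581, 0.5312) = 6.242°.
λ₂ = 156.550° + 6.242° = 162.79°.

-14.48°, 162.79°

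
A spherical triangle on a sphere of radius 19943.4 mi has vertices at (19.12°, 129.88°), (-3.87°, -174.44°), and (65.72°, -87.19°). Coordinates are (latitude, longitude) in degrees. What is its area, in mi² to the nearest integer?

424263551 mi²

Side lengths (central angles): a = 1.6126, b = 1.5822, c = 1.0363 rad; semiperimeter s = 2.1156.
By l'Huilier's theorem, tan(E/4) = √[tan(s/2) tan((s−a)/2) tan((s−b)/2) tan((s−c)/2)], giving spherical excess E = 1.0667 rad.
Area = E·R² = 1.0667 × (19943.4)² ≈ 424263551 mi².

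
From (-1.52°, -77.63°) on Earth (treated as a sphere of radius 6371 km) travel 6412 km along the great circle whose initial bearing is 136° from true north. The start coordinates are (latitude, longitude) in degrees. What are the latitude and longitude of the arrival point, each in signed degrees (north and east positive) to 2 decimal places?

Angular distance δ = d/R = 6412/6371 = 1.00644 rad; initial bearing θ = 2.3736 rad.
sin φ₂ = sin φ₁ cos δ + cos φ₁ sin δ cos θ = (-0.0265)(0.5349) + (0.9996)(0.8449)(-0.7193) = -0.6218, so φ₂ = -38.45°.
Δλ = atan2(sin θ sin δ cos φ₁, cos δ − sin φ₁ sin φ₂) = atan2(0.5867, 0.5184) = 48.539°.
λ₂ = -77.630° + 48.539° = -29.09°.

-38.45°, -29.09°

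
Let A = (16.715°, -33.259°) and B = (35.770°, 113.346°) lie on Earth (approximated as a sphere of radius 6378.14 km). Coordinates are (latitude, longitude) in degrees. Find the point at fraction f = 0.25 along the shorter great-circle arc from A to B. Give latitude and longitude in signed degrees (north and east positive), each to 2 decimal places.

The central angle between A and B is δ = 2.0722 rad.
With f = 0.25, the slerp weights are sin((1−f)δ)/sin δ = 1.1402 and sin(fδ)/sin δ = 0.5647.
Weighted sum of the unit vectors: (1.1402)·(0.8009,-0.5253,0.2876) + (0.5647)·(-0.3215,0.7449,0.5845) = (0.7316, -0.1782, 0.6580).
Converting back: φ = atan2(z, √(x²+y²)) = 41.15°, λ = atan2(y, x) = -13.69°.

41.15°, -13.69°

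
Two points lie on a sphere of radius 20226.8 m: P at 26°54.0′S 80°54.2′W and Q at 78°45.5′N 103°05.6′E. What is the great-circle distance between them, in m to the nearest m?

45226 m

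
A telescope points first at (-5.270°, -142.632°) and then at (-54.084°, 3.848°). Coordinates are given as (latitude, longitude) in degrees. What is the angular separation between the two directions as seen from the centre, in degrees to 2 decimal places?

With latitudes φ₁ = -5.270°, φ₂ = -54.084° and longitude difference Δλ = 146.480°:
Haversine: a = sin²(Δφ/2) + cos φ₁ cos φ₂ sin²(Δλ/2) = 0.1707 + (0.9958)(0.5866)(0.9168) = 0.70629.
Central angle c = 2·arcsin(√a) = 1.99609 rad.
So the angular separation is 114.37°.

114.37°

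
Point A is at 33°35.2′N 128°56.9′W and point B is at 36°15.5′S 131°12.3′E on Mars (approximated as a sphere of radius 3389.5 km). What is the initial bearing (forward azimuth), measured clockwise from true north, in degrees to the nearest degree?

242°

With φ₁ = 0.5862, φ₂ = -0.6328, Δλ = -1.7427 rad, the forward-azimuth formula gives
θ = atan2( sin Δλ cos φ₂ , cos φ₁ sin φ₂ − sin φ₁ cos φ₂ cos Δλ ) = atan2(-0.7945, -0.4164) = -117.66°.
Adding 360° brings this into [0°, 360°): 242°.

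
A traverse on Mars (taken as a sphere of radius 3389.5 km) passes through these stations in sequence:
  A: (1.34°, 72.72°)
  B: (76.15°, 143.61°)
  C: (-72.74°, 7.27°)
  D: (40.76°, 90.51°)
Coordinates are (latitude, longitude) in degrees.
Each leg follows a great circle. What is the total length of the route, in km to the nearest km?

22420 km

Leg A→B: central angle 1.4696 rad, distance 4981.1 km.
Leg B→C: central angle 2.9343 rad, distance 9945.7 km.
Leg C→D: central angle 2.2106 rad, distance 7492.8 km.
Total: 4981.1 + 9945.7 + 7492.8 ≈ 22420 km.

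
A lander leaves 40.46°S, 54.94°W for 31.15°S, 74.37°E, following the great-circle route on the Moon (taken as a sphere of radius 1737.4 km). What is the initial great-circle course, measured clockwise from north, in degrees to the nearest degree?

Δλ = 129.310° = 2.2569 rad.
y = sin Δλ · cos φ₂ = (0.7737)(0.8558) = 0.6622
x = cos φ₁ sin φ₂ − sin φ₁ cos φ₂ cos Δλ = (0.7609)(-0.5173) − (-0.6489)(0.8558)(-0.6335) = -0.7454
θ = atan2(y, x) = 138.38°, so the bearing is 138°.

138°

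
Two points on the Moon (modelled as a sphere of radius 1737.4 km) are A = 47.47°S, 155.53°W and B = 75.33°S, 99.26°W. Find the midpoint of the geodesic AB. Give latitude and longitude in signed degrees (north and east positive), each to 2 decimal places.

The central angle between A and B is δ = 0.6301 rad.
With f = 0.5, the slerp weights are sin((1−f)δ)/sin δ = 0.5259 and sin(fδ)/sin δ = 0.5259.
Weighted sum of the unit vectors: (0.5259)·(-0.6153,-0.2800,-0.7369) + (0.5259)·(-0.0408,-0.2500,-0.9674) = (-0.3450, -0.2787, -0.8963).
Converting back: φ = atan2(z, √(x²+y²)) = -63.67°, λ = atan2(y, x) = -141.07°.

-63.67°, -141.07°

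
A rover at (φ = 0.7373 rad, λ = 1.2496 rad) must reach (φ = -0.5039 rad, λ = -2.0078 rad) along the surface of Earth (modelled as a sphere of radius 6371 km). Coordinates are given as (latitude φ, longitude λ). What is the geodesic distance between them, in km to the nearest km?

In radians: φ₁ = 0.7373, φ₂ = -0.5039, Δλ = 173.365° = 3.0258 rad.
cos c = sin φ₁ sin φ₂ + cos φ₁ cos φ₂ cos Δλ = (0.6723)(-0.4828) + (0.7403)(0.8757)(-0.9933) = -0.96854,
so c = arccos(-0.96854) = 2.89011 rad.
Distance = R·c = 6371 × 2.8901 ≈ 18413 km.

18413 km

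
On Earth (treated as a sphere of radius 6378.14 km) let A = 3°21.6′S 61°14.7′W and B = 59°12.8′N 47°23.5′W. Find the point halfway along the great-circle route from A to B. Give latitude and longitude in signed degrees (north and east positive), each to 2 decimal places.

Central angle δ = 1.1088 rad. Interpolating on the sphere with fraction f = 0.5:
P = [sin((1−f)δ)·A + sin(fδ)·B] / sin δ = 0.5881·A + 0.5881·B in Cartesian coordinates,
giving P = (0.4862, -0.7362, 0.4707), i.e. latitude 28.08°, longitude -56.56°.

28.08°, -56.56°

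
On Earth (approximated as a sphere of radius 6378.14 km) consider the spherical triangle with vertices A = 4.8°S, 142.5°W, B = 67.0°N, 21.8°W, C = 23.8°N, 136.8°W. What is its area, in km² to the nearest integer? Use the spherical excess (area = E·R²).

3526953 km²

Side lengths (central angles): a = 1.3486, b = 0.5085, c = 1.8502 rad; semiperimeter s = 1.8537.
By l'Huilier's theorem, tan(E/4) = √[tan(s/2) tan((s−a)/2) tan((s−b)/2) tan((s−c)/2)], giving spherical excess E = 0.0867 rad.
Area = E·R² = 0.0867 × (6378.14)² ≈ 3526953 km².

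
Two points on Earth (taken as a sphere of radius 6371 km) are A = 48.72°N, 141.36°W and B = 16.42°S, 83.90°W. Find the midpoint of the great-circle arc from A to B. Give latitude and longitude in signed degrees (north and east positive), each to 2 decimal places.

18.19°, -106.84°

Central angle δ = 1.4425 rad. Interpolating on the sphere with fraction f = 0.5:
P = [sin((1−f)δ)·A + sin(fδ)·B] / sin δ = 0.6658·A + 0.6658·B in Cartesian coordinates,
giving P = (-0.2752, -0.9093, 0.3121), i.e. latitude 18.19°, longitude -106.84°.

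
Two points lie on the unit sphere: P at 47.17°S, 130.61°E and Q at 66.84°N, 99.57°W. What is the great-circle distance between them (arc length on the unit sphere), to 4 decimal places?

2.5783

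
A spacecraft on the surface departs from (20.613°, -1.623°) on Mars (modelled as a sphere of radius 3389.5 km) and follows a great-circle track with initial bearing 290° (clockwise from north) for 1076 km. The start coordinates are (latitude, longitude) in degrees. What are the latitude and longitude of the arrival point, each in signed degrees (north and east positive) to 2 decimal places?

25.75°, -20.63°

Angular distance δ = d/R = 1076/3389.5 = 0.31745 rad; initial bearing θ = 5.0615 rad.
sin φ₂ = sin φ₁ cos δ + cos φ₁ sin δ cos θ = (0.3521)(0.9500) + (0.9360)(0.3121)(0.3420) = 0.4344, so φ₂ = 25.75°.
Δλ = atan2(sin θ sin δ cos φ₁, cos δ − sin φ₁ sin φ₂) = atan2(-0.2745, 0.7971) = -19.005°.
λ₂ = -1.623° − 19.005° = -20.63°.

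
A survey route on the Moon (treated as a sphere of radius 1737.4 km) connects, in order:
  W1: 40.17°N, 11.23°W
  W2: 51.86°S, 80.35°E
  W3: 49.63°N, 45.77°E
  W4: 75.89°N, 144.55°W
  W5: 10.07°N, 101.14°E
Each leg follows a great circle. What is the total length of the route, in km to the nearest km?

11136 km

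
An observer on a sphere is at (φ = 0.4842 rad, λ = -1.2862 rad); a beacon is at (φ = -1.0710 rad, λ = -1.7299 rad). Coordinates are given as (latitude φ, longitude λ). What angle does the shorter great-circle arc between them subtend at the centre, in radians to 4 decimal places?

1.5963 rad

In radians: φ₁ = 0.4842, φ₂ = -1.0710, Δλ = -25.422° = -0.4437 rad.
Haversine: a = sin²(Δφ/2) + cos φ₁ cos φ₂ sin²(Δλ/2) = 0.4922 + (0.8850)(0.4792)(0.0484) = 0.51274.
Central angle c = 2·arcsin(√a) = 1.59627 rad.
So the angular separation is 1.5963 rad.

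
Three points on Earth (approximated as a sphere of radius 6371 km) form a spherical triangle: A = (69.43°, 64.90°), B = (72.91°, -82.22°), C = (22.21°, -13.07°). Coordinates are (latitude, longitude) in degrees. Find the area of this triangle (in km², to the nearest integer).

Side lengths (central angles): a = 1.0949, b = 1.1355, c = 0.6297 rad; semiperimeter s = 1.4300.
By l'Huilier's theorem, tan(E/4) = √[tan(s/2) tan((s−a)/2) tan((s−b)/2) tan((s−c)/2)], giving spherical excess E = 0.3829 rad.
Area = E·R² = 0.3829 × (6371)² ≈ 15540030 km².

15540030 km²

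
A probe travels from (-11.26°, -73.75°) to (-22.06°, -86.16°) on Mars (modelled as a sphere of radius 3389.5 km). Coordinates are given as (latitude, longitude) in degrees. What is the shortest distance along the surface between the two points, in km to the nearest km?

Let φ₁ = -0.1965 rad, φ₂ = -0.3850 rad, and Δλ = -0.2166 rad.
Haversine: a = sin²(Δφ/2) + cos φ₁ cos φ₂ sin²(Δλ/2) = 0.0089 + (0.9808)(0.9268)(0.0117) = 0.01948.
Central angle c = 2·arcsin(√a) = 0.28002 rad.
Distance = R·c = 3389.5 × 0.2800 ≈ 949 km.

949 km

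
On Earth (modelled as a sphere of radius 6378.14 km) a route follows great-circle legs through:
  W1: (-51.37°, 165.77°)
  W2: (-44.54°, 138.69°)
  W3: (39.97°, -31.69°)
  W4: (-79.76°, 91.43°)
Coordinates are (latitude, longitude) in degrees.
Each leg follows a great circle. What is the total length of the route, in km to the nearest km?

36262 km

Leg W1→W2: central angle 0.3359 rad, distance 2142.3 km.
Leg W2→W3: central angle 2.9941 rad, distance 19096.6 km.
Leg W3→W4: central angle 2.3555 rad, distance 15023.5 km.
Total: 2142.3 + 19096.6 + 15023.5 ≈ 36262 km.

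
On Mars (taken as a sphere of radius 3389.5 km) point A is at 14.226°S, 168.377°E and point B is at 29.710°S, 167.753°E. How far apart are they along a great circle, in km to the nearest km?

Let φ₁ = -0.2483 rad, φ₂ = -0.5185 rad, and Δλ = -0.0109 rad.
Haversine: a = sin²(Δφ/2) + cos φ₁ cos φ₂ sin²(Δλ/2) = 0.0181 + (0.9693)(0.8685)(0.0000) = 0.01817.
Central angle c = 2·arcsin(√a) = 0.27043 rad.
Distance = R·c = 3389.5 × 0.2704 ≈ 917 km.

917 km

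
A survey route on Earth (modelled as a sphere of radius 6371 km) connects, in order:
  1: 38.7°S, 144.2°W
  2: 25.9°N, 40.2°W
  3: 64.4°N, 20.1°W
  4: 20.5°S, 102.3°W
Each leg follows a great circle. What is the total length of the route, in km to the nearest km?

Leg 1→2: central angle 2.0297 rad, distance 12931.1 km.
Leg 2→3: central angle 0.7091 rad, distance 4517.8 km.
Leg 3→4: central angle 1.8348 rad, distance 11689.2 km.
Total: 12931.1 + 4517.8 + 11689.2 ≈ 29138 km.

29138 km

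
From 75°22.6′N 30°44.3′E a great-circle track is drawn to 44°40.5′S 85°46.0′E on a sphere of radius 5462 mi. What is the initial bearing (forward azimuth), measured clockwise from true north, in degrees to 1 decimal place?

134.5°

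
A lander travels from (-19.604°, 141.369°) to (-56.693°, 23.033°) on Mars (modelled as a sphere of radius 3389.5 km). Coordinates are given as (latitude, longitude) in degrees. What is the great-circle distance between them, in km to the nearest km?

With latitudes φ₁ = -19.604°, φ₂ = -56.693° and longitude difference Δλ = -118.336°:
Haversine: a = sin²(Δφ/2) + cos φ₁ cos φ₂ sin²(Δλ/2) = 0.1012 + (0.9420)(0.5491)(0.7373) = 0.48256.
Central angle c = 2·arcsin(√a) = 1.53591 rad.
Distance = R·c = 3389.5 × 1.5359 ≈ 5206 km.

5206 km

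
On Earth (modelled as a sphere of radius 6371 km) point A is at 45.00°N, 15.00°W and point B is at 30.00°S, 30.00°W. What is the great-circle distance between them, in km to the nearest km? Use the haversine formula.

With latitudes φ₁ = 45.000°, φ₂ = -30.000° and longitude difference Δλ = -15.000°:
Haversine: a = sin²(Δφ/2) + cos φ₁ cos φ₂ sin²(Δλ/2) = 0.3706 + (0.7071)(0.8660)(0.0170) = 0.38102.
Central angle c = 2·arcsin(√a) = 1.33054 rad.
Distance = R·c = 6371 × 1.3305 ≈ 8477 km.

8477 km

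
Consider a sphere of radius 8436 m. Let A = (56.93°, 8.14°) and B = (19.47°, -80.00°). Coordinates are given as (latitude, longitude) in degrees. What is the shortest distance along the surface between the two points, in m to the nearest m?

10716 m

With latitudes φ₁ = 56.930°, φ₂ = 19.470° and longitude difference Δλ = -88.140°:
cos c = sin φ₁ sin φ₂ + cos φ₁ cos φ₂ cos Δλ = (0.8380)(0.3333) + (0.5457)(0.9428)(0.0325) = 0.29602,
so c = arccos(0.29602) = 1.27028 rad.
Distance = R·c = 8436 × 1.2703 ≈ 10716 m.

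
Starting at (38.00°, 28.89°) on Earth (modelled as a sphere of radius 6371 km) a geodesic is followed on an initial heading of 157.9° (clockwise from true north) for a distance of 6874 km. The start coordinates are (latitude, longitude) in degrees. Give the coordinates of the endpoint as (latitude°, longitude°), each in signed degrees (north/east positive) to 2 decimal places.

Angular distance δ = d/R = 6874/6371 = 1.07895 rad; initial bearing θ = 2.7559 rad.
sin φ₂ = sin φ₁ cos δ + cos φ₁ sin δ cos θ = (0.6157)(0.4723) + (0.7880)(0.8815)(-0.9265) = -0.3528, so φ₂ = -20.66°.
Δλ = atan2(sin θ sin δ cos φ₁, cos δ − sin φ₁ sin φ₂) = atan2(0.2613, 0.6895) = 20.758°.
λ₂ = 28.890° + 20.758° = 49.65°.

-20.66°, 49.65°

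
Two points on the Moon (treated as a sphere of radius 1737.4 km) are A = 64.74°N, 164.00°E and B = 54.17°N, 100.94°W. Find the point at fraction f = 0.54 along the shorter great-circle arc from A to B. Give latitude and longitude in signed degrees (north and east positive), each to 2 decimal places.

67.34°, -134.37°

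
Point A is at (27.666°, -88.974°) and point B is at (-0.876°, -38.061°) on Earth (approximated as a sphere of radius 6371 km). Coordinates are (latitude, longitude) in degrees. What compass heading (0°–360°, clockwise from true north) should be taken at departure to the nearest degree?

112°

Δλ = 50.913° = 0.8886 rad.
y = sin Δλ · cos φ₂ = (0.7762)(0.9999) = 0.7761
x = cos φ₁ sin φ₂ − sin φ₁ cos φ₂ cos Δλ = (0.8857)(-0.0153) − (0.4643)(0.9999)(0.6305) = -0.3063
θ = atan2(y, x) = 111.53°, so the bearing is 112°.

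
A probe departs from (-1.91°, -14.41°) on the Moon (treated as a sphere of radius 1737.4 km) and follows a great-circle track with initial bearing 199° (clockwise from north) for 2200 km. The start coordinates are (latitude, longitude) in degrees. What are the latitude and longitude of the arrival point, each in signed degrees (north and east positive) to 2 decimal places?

Angular distance δ = d/R = 2200/1737.4 = 1.26626 rad; initial bearing θ = 3.4732 rad.
sin φ₂ = sin φ₁ cos δ + cos φ₁ sin δ cos θ = (-0.0333)(0.2999) + (0.9994)(0.9540)(-0.9455) = -0.9115, so φ₂ = -65.71°.
Δλ = atan2(sin θ sin δ cos φ₁, cos δ − sin φ₁ sin φ₂) = atan2(-0.3104, 0.2695) = -49.039°.
λ₂ = -14.410° − 49.039° = -63.45°.

-65.71°, -63.45°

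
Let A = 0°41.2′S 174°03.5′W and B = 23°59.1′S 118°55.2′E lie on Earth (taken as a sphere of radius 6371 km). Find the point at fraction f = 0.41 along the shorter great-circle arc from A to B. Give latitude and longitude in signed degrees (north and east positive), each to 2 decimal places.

-12.38°, 160.05°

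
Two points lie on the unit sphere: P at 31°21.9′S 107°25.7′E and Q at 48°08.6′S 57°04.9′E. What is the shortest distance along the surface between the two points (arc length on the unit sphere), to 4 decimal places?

0.7208

Let φ₁ = -0.5474 rad, φ₂ = -0.8403 rad, and Δλ = -0.8787 rad.
cos c = sin φ₁ sin φ₂ + cos φ₁ cos φ₂ cos Δλ = (-0.5205)(-0.7448) + (0.8539)(0.6673)(0.6381) = 0.75126,
so c = arccos(0.75126) = 0.72083 rad.
On the unit sphere the arc length equals the central angle: 0.7208.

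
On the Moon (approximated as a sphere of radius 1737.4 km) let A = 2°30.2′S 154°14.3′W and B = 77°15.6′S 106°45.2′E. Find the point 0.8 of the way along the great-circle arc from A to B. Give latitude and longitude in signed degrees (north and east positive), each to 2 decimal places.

-69.91°, 168.77°

Central angle δ = 1.5627 rad. Interpolating on the sphere with fraction f = 0.8:
P = [sin((1−f)δ)·A + sin(fδ)·B] / sin δ = 0.3075·A + 0.9491·B in Cartesian coordinates,
giving P = (-0.3370, 0.0669, -0.9391), i.e. latitude -69.91°, longitude 168.77°.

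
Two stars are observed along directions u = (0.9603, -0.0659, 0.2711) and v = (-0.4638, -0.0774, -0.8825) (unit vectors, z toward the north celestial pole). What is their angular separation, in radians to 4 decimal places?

u·v = -0.6795; |u| = 1.0000, |v| = 1.0000.
cos θ = (u·v)/(|u||v|) = -0.6796, so θ = 2.3180 rad.

2.3180 rad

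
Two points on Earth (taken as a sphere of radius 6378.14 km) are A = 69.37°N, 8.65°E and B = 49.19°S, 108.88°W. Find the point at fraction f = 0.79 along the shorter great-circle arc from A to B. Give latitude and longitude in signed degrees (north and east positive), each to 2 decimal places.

-22.01°, -91.80°

Central angle δ = 2.5231 rad. Interpolating on the sphere with fraction f = 0.79:
P = [sin((1−f)δ)·A + sin(fδ)·B] / sin δ = 0.8717·A + 1.5732·B in Cartesian coordinates,
giving P = (-0.0290, -0.9266, -0.3748), i.e. latitude -22.01°, longitude -91.80°.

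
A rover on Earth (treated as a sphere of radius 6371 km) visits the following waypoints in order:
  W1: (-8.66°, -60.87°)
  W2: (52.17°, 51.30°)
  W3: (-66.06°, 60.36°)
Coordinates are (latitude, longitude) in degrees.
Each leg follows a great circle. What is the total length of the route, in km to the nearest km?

25439 km

Leg W1→W2: central angle 1.9259 rad, distance 12270.2 km.
Leg W2→W3: central angle 2.0670 rad, distance 13169.0 km.
Total: 12270.2 + 13169.0 ≈ 25439 km.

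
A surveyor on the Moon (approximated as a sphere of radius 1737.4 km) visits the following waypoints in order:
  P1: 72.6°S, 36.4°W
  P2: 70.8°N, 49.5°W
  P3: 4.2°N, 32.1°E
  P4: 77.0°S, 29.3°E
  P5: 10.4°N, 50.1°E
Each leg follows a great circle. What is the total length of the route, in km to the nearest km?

12019 km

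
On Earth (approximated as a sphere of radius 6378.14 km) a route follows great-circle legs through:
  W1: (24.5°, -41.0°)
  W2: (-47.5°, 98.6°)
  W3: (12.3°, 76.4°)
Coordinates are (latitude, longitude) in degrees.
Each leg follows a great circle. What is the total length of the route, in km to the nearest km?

22676 km

Leg W1→W2: central angle 2.4558 rad, distance 15663.3 km.
Leg W2→W3: central angle 1.0994 rad, distance 7012.4 km.
Total: 15663.3 + 7012.4 ≈ 22676 km.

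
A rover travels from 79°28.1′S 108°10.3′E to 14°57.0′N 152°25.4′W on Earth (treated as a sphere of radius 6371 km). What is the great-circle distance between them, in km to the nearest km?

11832 km

Let φ₁ = -1.3870 rad, φ₂ = 0.2609 rad, and Δλ = 1.7349 rad.
Haversine: a = sin²(Δφ/2) + cos φ₁ cos φ₂ sin²(Δλ/2) = 0.5385 + (0.1828)(0.9662)(0.5817) = 0.64124.
Central angle c = 2·arcsin(√a) = 1.85718 rad.
Distance = R·c = 6371 × 1.8572 ≈ 11832 km.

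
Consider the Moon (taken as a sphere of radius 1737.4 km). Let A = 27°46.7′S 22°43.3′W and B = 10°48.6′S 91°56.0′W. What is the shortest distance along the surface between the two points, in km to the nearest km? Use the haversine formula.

2022 km

Let φ₁ = -0.4848 rad, φ₂ = -0.1887 rad, and Δλ = -1.2080 rad.
Haversine: a = sin²(Δφ/2) + cos φ₁ cos φ₂ sin²(Δλ/2) = 0.0218 + (0.8848)(0.9823)(0.3225) = 0.30207.
Central angle c = 2·arcsin(√a) = 1.16380 rad.
Distance = R·c = 1737.4 × 1.1638 ≈ 2022 km.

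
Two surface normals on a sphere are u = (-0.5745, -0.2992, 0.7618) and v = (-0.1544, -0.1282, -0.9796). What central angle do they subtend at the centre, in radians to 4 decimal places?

u·v = -0.6192; |u| = 1.0000, |v| = 0.9999.
cos θ = (u·v)/(|u||v|) = -0.6193, so θ = 2.2386 rad.

2.2386 rad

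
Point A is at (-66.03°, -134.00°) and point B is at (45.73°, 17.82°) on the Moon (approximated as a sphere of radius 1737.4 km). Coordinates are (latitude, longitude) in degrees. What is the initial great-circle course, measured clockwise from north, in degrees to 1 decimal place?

129.5°

Δλ = 151.820° = 2.6498 rad.
y = sin Δλ · cos φ₂ = (0.4722)(0.6980) = 0.3296
x = cos φ₁ sin φ₂ − sin φ₁ cos φ₂ cos Δλ = (0.4063)(0.7161) − (-0.9138)(0.6980)(-0.8815) = -0.2713
θ = atan2(y, x) = 129.46°, so the bearing is 129.5°.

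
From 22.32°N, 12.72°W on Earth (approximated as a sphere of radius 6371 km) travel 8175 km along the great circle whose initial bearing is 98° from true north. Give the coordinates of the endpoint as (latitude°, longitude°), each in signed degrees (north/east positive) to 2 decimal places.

-0.90°, 59.03°

Angular distance δ = d/R = 8175/6371 = 1.28316 rad; initial bearing θ = 1.7104 rad.
sin φ₂ = sin φ₁ cos δ + cos φ₁ sin δ cos θ = (0.3798)(0.2837) + (0.9251)(0.9589)(-0.1392) = -0.0157, so φ₂ = -0.90°.
Δλ = atan2(sin θ sin δ cos φ₁, cos δ − sin φ₁ sin φ₂) = atan2(0.8784, 0.2897) = 71.750°.
λ₂ = -12.720° + 71.750° = 59.03°.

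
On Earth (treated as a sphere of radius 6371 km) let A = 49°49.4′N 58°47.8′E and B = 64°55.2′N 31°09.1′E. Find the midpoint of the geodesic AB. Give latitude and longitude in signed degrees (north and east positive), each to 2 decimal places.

58.10°, 47.89°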